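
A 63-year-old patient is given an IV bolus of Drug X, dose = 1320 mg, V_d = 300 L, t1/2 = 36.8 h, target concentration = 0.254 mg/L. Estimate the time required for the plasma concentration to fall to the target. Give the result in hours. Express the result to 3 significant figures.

151 h

C₀ = Dose / Vd = 1320 / 300 = 4.400 mg/L
k = ln2 / t½ = 0.693147 / 36.8 = 0.01884 h⁻¹
t = ln(C₀ / C) / k = ln(4.400 / 0.254) / 0.01884
  = ln(17.32) / 0.01884 = 2.852 / 0.01884 = 151.4 h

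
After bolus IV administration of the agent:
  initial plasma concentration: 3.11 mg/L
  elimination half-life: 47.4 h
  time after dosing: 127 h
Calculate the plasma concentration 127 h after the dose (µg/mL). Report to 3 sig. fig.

k = ln2 / t½ = 0.693147 / 47.4 = 0.01462 h⁻¹
C = C₀ · e^(−k·t) = 3.110 × e^(−0.01462 × 127)
  = 3.110 × 0.1562 = 0.4858 mg/L
(0.4858 mg/L = 0.4858 µg/mL)

0.486 µg/mL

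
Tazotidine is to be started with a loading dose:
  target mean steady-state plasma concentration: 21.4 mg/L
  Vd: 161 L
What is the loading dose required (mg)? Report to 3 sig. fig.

LD = Css × Vd = 21.4 × 161 = 3445 mg

3450 mg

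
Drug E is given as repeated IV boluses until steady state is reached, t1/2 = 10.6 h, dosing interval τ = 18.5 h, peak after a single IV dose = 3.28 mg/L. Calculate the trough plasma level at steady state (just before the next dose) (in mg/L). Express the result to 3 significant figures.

1.39 mg/L

k = ln2 / t½ = 0.693147 / 10.6 = 0.06539 h⁻¹
e^(−kτ) = e^(−0.06539 × 18.5) = 0.2983
Accumulation ratio R = 1 / (1 − e^(−kτ)) = 1 / (1 − 0.2983) = 1.425
Steady-state trough = C₀ × R × e^(−kτ) = 3.28 × 1.425 × 0.2983 = 1.394 mg/L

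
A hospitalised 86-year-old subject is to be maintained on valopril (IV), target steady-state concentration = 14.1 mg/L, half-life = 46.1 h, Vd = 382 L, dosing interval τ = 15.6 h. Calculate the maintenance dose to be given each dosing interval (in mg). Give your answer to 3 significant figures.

1260 mg

k = ln2 / t½ = 0.693147 / 46.1 = 0.01504 h⁻¹
CL = k × Vd = 0.01504 × 382 = 5.745 L/h
At steady state, Dose/τ = Css × CL.
Dose = Css × CL × τ = 14.1 × 5.745 × 15.6 = 1264 mg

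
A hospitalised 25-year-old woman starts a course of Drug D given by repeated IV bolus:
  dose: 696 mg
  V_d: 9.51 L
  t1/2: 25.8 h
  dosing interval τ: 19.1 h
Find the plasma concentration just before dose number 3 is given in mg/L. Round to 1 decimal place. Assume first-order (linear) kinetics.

C₀ per dose = Dose / Vd = 696 / 9.51 = 73.19 mg/L
k = ln2 / t½ = 0.693147 / 25.8 = 0.02687 h⁻¹
Fraction remaining after one interval: r = e^(−kτ) = e^(−0.02687 × 19.1) = 0.5986
Before dose 3, 2 doses have been given (aged 1τ, 2τ).
C_trough = C₀ × (r + r²) = 73.19 × (0.5986 + 0.3583) = 70.04 mg/L

70.0 mg/L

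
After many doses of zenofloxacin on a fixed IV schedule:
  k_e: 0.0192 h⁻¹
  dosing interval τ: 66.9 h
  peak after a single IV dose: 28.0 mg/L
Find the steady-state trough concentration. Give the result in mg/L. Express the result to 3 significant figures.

e^(−kτ) = e^(−0.01920 × 66.9) = 0.2768
Accumulation ratio R = 1 / (1 − e^(−kτ)) = 1 / (1 − 0.2768) = 1.383
Steady-state trough = C₀ × R × e^(−kτ) = 28.0 × 1.383 × 0.2768 = 10.72 mg/L

10.7 mg/L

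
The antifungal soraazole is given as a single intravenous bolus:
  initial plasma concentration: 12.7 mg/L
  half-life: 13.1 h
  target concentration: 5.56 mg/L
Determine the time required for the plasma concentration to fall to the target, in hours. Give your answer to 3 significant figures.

15.6 h

k = ln2 / t½ = 0.693147 / 13.1 = 0.05291 h⁻¹
t = ln(C₀ / C) / k = ln(12.70 / 5.56) / 0.05291
  = ln(2.284) / 0.05291 = 0.8259 / 0.05291 = 15.61 h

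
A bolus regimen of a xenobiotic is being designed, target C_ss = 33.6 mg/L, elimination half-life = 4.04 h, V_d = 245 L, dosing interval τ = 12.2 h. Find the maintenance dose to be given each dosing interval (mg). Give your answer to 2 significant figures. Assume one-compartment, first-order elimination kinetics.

k = ln2 / t½ = 0.693147 / 4.04 = 0.1716 h⁻¹
CL = k × Vd = 0.1716 × 245 = 42.04 L/h
At steady state, Dose/τ = Css × CL.
Dose = Css × CL × τ = 33.6 × 42.04 × 12.2 = 17230 mg

17000 mg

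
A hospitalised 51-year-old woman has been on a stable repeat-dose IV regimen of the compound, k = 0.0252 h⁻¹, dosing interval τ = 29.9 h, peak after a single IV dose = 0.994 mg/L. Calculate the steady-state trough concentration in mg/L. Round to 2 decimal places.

e^(−kτ) = e^(−0.02520 × 29.9) = 0.4707
Accumulation ratio R = 1 / (1 − e^(−kτ)) = 1 / (1 − 0.4707) = 1.889
Steady-state trough = C₀ × R × e^(−kτ) = 0.994 × 1.889 × 0.4707 = 0.8838 mg/L

0.88 mg/L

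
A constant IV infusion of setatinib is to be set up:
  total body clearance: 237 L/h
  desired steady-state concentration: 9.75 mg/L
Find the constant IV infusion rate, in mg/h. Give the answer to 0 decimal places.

2311 mg/h

At steady state, infusion rate R₀ = Css × CL = 9.75 × 237.0 = 2311 mg/h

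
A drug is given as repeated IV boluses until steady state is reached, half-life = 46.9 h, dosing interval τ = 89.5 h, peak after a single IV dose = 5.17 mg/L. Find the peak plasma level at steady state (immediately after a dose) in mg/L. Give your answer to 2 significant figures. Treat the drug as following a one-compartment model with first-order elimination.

7.0 mg/L

k = ln2 / t½ = 0.693147 / 46.9 = 0.01478 h⁻¹
e^(−kτ) = e^(−0.01478 × 89.5) = 0.2664
Accumulation ratio R = 1 / (1 − e^(−kτ)) = 1 / (1 − 0.2664) = 1.363
Steady-state peak = C₀ × R = 5.17 × 1.363 = 7.047 mg/L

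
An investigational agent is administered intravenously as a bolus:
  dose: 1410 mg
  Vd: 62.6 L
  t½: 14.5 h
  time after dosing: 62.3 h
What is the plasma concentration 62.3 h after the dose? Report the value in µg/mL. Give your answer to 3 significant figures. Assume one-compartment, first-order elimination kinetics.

1.15 µg/mL

C₀ = Dose / Vd = 1410 / 62.6 = 22.52 mg/L
k = ln2 / t½ = 0.693147 / 14.5 = 0.04780 h⁻¹
C = C₀ · e^(−k·t) = 22.52 × e^(−0.04780 × 62.3)
  = 22.52 × 0.05090 = 1.146 mg/L
(1.146 mg/L = 1.146 µg/mL)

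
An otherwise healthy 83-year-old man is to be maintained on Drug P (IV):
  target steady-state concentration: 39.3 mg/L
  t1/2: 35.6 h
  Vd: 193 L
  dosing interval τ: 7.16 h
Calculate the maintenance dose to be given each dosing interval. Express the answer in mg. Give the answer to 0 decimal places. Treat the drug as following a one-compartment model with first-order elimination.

k = ln2 / t½ = 0.693147 / 35.6 = 0.01947 h⁻¹
CL = k × Vd = 0.01947 × 193 = 3.758 L/h
At steady state, Dose/τ = Css × CL.
Dose = Css × CL × τ = 39.3 × 3.758 × 7.16 = 1057 mg

1057 mg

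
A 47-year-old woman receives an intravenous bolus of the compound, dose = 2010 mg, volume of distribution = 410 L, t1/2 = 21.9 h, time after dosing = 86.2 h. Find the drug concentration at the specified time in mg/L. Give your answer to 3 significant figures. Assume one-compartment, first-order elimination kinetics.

C₀ = Dose / Vd = 2010 / 410 = 4.902 mg/L
k = ln2 / t½ = 0.693147 / 21.9 = 0.03165 h⁻¹
C = C₀ · e^(−k·t) = 4.902 × e^(−0.03165 × 86.2)
  = 4.902 × 0.06533 = 0.3202 mg/L

0.320 mg/L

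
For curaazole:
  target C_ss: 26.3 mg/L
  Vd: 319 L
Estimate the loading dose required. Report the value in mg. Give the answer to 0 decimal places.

8390 mg

LD = Css × Vd = 26.3 × 319 = 8390 mg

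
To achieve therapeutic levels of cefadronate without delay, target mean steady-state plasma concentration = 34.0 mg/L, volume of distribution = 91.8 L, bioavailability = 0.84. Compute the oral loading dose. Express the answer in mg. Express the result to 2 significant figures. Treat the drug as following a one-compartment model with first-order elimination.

3700 mg

LD = Css × Vd / F = 34.0 × 91.8 / 0.84 = 3716 mg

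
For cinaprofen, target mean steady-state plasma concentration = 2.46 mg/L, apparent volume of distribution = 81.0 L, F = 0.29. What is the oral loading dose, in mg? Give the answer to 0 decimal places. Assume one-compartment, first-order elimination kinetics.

687 mg

LD = Css × Vd / F = 2.46 × 81.0 / 0.29 = 687.1 mg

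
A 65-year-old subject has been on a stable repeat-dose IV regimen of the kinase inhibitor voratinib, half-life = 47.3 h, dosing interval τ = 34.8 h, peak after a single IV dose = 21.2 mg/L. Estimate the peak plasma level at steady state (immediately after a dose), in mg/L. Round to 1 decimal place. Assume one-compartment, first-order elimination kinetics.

53.1 mg/L

k = ln2 / t½ = 0.693147 / 47.3 = 0.01465 h⁻¹
e^(−kτ) = e^(−0.01465 × 34.8) = 0.6006
Accumulation ratio R = 1 / (1 − e^(−kτ)) = 1 / (1 − 0.6006) = 2.504
Steady-state peak = C₀ × R = 21.2 × 2.504 = 53.08 mg/L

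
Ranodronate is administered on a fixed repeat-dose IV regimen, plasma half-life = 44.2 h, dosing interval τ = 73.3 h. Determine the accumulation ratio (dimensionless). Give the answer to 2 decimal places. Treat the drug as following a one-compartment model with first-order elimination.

1.46

k = ln2 / t½ = 0.693147 / 44.2 = 0.01568 h⁻¹
e^(−kτ) = e^(−0.01568 × 73.3) = 0.3168
Accumulation ratio R = 1 / (1 − e^(−kτ)) = 1 / (1 − 0.3168) = 1.464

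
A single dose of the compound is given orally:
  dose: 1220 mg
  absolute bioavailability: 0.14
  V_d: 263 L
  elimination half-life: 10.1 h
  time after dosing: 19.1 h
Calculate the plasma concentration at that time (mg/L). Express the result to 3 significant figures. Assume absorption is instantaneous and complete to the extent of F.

Amount reaching circulation = F × Dose = 0.14 × 1220 = 170.8 mg
C₀ = F·Dose / Vd = 170.8 / 263 = 0.6494 mg/L
k = ln2 / t½ = 0.693147 / 10.1 = 0.06863 h⁻¹
C = C₀ · e^(−k·t) = 0.6494 × e^(−0.06863 × 19.1)
  = 0.6494 × 0.2696 = 0.1751 mg/L

0.175 mg/L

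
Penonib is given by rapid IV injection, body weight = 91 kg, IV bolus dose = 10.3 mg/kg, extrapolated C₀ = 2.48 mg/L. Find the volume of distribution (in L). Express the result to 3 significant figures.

378 L

Dose = 10.3 × 91 = 937.3 mg
Vd = Dose / C₀ = 937.3 / 2.48 = 377.9 L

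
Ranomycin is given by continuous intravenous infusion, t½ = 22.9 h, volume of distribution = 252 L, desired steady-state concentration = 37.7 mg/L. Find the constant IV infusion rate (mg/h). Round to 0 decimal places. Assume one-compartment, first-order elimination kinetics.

288 mg/h

k = ln2 / t½ = 0.693147 / 22.9 = 0.03027 h⁻¹
CL = k × Vd = 0.03027 × 252 = 7.628 L/h
At steady state, infusion rate R₀ = Css × CL = 37.7 × 7.628 = 287.6 mg/h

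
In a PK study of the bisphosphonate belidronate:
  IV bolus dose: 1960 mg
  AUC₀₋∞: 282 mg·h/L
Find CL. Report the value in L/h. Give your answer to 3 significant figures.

6.95 L/h

CL = Dose / AUC = 1960 / 282 = 6.950 L/h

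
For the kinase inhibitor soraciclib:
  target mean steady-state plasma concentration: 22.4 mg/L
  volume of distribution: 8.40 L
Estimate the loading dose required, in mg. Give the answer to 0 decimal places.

188 mg

LD = Css × Vd = 22.4 × 8.40 = 188.2 mg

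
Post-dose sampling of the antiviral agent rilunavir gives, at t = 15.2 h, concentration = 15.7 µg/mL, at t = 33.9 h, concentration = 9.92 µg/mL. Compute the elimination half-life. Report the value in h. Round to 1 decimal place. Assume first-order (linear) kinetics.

k = ln(C₁/C₂) / (t₂ − t₁) = ln(15.7/9.92) / (33.9 − 15.2)
  = 0.4591 / 18.70 = 0.02455 h⁻¹
t½ = ln2 / k = 0.693147 / 0.02455 = 28.23 h

28.2 h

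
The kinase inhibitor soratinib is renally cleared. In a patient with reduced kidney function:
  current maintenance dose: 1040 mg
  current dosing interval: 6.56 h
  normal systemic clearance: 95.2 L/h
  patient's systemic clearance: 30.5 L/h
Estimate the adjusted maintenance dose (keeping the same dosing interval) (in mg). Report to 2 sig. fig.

330 mg

To keep the same average steady-state level, dosing rate must scale with clearance.
CL ratio = 30.5 / 95.2 = 0.3204
New dose (same interval) = 1040 × 0.3204 = 333.2 mg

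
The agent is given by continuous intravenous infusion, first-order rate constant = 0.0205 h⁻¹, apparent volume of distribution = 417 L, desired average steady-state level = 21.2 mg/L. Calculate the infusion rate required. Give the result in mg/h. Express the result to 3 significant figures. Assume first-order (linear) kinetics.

CL = k × Vd = 0.02050 × 417 = 8.549 L/h
At steady state, infusion rate R₀ = Css × CL = 21.2 × 8.549 = 181.2 mg/h

181 mg/h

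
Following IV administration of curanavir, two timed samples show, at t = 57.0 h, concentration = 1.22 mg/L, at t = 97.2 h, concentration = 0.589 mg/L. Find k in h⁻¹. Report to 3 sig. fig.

k = ln(C₁/C₂) / (t₂ − t₁) = ln(1.22/0.589) / (97.2 − 57.0)
  = 0.7282 / 40.20 = 0.01811 h⁻¹

0.0181 h⁻¹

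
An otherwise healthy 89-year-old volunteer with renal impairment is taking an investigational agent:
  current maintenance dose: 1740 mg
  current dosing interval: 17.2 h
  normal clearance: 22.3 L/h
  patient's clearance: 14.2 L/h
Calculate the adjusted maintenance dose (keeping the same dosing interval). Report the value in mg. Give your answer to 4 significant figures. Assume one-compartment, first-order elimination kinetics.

To keep the same average steady-state level, dosing rate must scale with clearance.
CL ratio = 14.2 / 22.3 = 0.6368
New dose (same interval) = 1740 × 0.6368 = 1108 mg

1108 mg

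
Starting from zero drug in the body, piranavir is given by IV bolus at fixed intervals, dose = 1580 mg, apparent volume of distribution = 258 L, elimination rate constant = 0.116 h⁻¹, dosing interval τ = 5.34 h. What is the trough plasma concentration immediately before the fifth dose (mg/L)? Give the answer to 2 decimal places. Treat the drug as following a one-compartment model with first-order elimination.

6.54 mg/L

C₀ per dose = Dose / Vd = 1580 / 258 = 6.124 mg/L
Fraction remaining after one interval: r = e^(−kτ) = e^(−0.1160 × 5.34) = 0.5382
Before dose 5, 4 doses have been given (aged 1τ, 2τ, 3τ, 4τ).
C_trough = C₀ × (r + r² + … + r^4) = C₀ × r(1−r^4)/(1−r)
        = 6.124 × 0.5382 × (1 − 0.08390) / (1 − 0.5382) = 6.538 mg/L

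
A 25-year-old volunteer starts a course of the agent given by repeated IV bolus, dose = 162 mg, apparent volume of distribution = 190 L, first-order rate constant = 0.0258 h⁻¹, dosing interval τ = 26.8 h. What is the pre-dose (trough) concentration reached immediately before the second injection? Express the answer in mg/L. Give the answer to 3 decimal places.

C₀ per dose = Dose / Vd = 162 / 190 = 0.8526 mg/L
Fraction remaining after one interval: r = e^(−kτ) = e^(−0.02580 × 26.8) = 0.5009
Before dose 2, 1 dose has been given (aged 1τ).
C_trough = C₀ × r = 0.8526 × 0.5009 = 0.4271 mg/L

0.427 mg/L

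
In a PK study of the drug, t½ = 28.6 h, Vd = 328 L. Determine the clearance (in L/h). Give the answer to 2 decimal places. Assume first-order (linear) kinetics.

7.95 L/h

k = ln2 / t½ = 0.693147 / 28.6 = 0.02424 h⁻¹
CL = k × Vd = 0.02424 × 328 = 7.951 L/h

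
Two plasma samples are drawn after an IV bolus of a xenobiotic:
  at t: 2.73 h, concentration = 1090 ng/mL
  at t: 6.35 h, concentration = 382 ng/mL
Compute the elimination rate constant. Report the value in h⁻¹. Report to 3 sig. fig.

0.290 h⁻¹

k = ln(C₁/C₂) / (t₂ − t₁) = ln(1090/382) / (6.35 − 2.73)
  = 1.049 / 3.620 = 0.2898 h⁻¹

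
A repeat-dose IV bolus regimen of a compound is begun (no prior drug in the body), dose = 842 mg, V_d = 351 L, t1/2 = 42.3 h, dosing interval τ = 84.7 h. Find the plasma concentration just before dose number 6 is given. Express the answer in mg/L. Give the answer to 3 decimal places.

C₀ per dose = Dose / Vd = 842 / 351 = 2.399 mg/L
k = ln2 / t½ = 0.693147 / 42.3 = 0.01639 h⁻¹
Fraction remaining after one interval: r = e^(−kτ) = e^(−0.01639 × 84.7) = 0.2495
Before dose 6, 5 doses have been given (aged 1τ, 2τ, 3τ, 4τ, 5τ).
C_trough = C₀ × (r + r² + … + r^5) = C₀ × r(1−r^5)/(1−r)
        = 2.399 × 0.2495 × (1 − 0.0009668) / (1 − 0.2495) = 0.7968 mg/L

0.797 mg/L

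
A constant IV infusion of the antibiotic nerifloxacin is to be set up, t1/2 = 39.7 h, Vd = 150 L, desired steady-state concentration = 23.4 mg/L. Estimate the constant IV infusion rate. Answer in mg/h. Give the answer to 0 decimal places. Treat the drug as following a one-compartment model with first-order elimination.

k = ln2 / t½ = 0.693147 / 39.7 = 0.01746 h⁻¹
CL = k × Vd = 0.01746 × 150 = 2.619 L/h
At steady state, infusion rate R₀ = Css × CL = 23.4 × 2.619 = 61.28 mg/h

61 mg/h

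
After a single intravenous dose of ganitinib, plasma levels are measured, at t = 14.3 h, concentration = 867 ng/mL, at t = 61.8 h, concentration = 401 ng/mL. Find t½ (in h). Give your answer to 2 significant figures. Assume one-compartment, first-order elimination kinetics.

k = ln(C₁/C₂) / (t₂ − t₁) = ln(867/401) / (61.8 − 14.3)
  = 0.7711 / 47.50 = 0.01623 h⁻¹
t½ = ln2 / k = 0.693147 / 0.01623 = 42.71 h

43 h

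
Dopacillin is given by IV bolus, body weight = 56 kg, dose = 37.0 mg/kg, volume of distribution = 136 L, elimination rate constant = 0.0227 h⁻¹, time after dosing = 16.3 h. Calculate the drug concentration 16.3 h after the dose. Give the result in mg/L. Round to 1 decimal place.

10.5 mg/L

Total dose = 37.0 × 56 = 2072 mg
C₀ = Dose / Vd = 2072 / 136 = 15.24 mg/L
C = C₀ · e^(−k·t) = 15.24 × e^(−0.02270 × 16.3)
  = 15.24 × 0.6907 = 10.53 mg/L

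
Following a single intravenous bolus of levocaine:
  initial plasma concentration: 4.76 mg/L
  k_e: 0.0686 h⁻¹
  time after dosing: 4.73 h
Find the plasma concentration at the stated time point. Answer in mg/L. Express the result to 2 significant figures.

3.4 mg/L

C = C₀ · e^(−k·t) = 4.760 × e^(−0.06860 × 4.73)
  = 4.760 × 0.7229 = 3.441 mg/L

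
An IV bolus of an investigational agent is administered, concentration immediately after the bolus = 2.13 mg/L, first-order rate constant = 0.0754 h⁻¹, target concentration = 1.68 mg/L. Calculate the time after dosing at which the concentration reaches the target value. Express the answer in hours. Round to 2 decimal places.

3.15 h

t = ln(C₀ / C) / k = ln(2.130 / 1.68) / 0.07540
  = ln(1.268) / 0.07540 = 0.2374 / 0.07540 = 3.149 h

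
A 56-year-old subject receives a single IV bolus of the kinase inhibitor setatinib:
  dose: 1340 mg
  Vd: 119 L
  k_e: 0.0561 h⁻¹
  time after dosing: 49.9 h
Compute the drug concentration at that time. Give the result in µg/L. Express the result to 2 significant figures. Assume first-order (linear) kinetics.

C₀ = Dose / Vd = 1340 / 119 = 11.26 mg/L
C = C₀ · e^(−k·t) = 11.26 × e^(−0.05610 × 49.9)
  = 11.26 × 0.06085 = 0.6852 mg/L
Convert: 0.6852 mg/L × 1000 = 685.2 µg/L

690 µg/L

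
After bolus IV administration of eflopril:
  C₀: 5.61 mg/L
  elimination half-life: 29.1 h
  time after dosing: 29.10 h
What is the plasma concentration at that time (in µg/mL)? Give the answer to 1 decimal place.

2.8 µg/mL

k = ln2 / t½ = 0.693147 / 29.1 = 0.02382 h⁻¹
t / t½ = 29.10 / 29.1 = 1 half-lives
C = C₀ × (1/2)^1 = 5.610 × 0.5000 = 2.805 mg/L
(2.805 mg/L = 2.805 µg/mL)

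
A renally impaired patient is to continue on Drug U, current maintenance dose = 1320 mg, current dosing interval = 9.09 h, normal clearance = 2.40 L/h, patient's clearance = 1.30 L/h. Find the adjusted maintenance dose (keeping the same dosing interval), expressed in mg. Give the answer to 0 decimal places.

715 mg

To keep the same average steady-state level, dosing rate must scale with clearance.
CL ratio = 1.30 / 2.40 = 0.5417
New dose (same interval) = 1320 × 0.5417 = 715.0 mg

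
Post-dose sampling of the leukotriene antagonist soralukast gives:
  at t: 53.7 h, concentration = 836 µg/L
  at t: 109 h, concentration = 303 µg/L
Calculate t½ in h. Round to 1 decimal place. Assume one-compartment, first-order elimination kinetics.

k = ln(C₁/C₂) / (t₂ − t₁) = ln(836/303) / (109 − 53.7)
  = 1.015 / 55.30 = 0.01835 h⁻¹
t½ = ln2 / k = 0.693147 / 0.01835 = 37.77 h

37.8 h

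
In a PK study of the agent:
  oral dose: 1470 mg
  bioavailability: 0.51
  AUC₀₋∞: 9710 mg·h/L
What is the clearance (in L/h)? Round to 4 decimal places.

CL = F·Dose / AUC = 0.51 × 1470 / 9710 = 0.07721 L/h

0.0772 L/h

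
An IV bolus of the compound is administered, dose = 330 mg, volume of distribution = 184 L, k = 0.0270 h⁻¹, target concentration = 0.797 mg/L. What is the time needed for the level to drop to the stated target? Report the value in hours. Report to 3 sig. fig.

30.0 h

C₀ = Dose / Vd = 330.0 / 184 = 1.793 mg/L
t = ln(C₀ / C) / k = ln(1.793 / 0.797) / 0.02700
  = ln(2.250) / 0.02700 = 0.8109 / 0.02700 = 30.03 h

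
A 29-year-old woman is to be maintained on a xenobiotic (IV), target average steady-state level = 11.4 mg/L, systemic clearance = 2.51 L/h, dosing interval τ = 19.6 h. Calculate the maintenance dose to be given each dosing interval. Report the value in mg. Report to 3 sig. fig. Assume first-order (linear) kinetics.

561 mg

At steady state, Dose/τ = Css × CL.
Dose = Css × CL × τ = 11.4 × 2.510 × 19.6 = 560.8 mg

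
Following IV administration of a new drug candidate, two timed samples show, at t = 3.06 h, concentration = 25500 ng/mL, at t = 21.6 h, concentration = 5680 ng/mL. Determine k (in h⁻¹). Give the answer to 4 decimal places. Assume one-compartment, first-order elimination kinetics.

0.0810 h⁻¹

k = ln(C₁/C₂) / (t₂ − t₁) = ln(25500/5680) / (21.6 − 3.06)
  = 1.502 / 18.54 = 0.08101 h⁻¹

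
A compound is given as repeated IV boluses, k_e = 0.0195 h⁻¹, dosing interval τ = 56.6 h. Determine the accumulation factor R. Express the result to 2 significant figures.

e^(−kτ) = e^(−0.01950 × 56.6) = 0.3316
Accumulation ratio R = 1 / (1 − e^(−kτ)) = 1 / (1 − 0.3316) = 1.496

1.5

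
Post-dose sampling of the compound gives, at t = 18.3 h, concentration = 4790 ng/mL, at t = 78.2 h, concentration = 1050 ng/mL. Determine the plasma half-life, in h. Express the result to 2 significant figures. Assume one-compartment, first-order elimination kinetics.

27 h

k = ln(C₁/C₂) / (t₂ − t₁) = ln(4790/1050) / (78.2 − 18.3)
  = 1.518 / 59.90 = 0.02534 h⁻¹
t½ = ln2 / k = 0.693147 / 0.02534 = 27.35 h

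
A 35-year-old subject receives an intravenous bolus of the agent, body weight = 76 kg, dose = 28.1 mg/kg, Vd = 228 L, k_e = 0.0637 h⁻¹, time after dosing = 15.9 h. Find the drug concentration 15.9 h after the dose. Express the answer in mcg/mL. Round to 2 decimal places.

Total dose = 28.1 × 76 = 2136 mg
C₀ = Dose / Vd = 2136 / 228 = 9.368 mg/L
C = C₀ · e^(−k·t) = 9.368 × e^(−0.06370 × 15.9)
  = 9.368 × 0.3632 = 3.402 mg/L
(3.402 mg/L = 3.402 mcg/mL)

3.40 mcg/mL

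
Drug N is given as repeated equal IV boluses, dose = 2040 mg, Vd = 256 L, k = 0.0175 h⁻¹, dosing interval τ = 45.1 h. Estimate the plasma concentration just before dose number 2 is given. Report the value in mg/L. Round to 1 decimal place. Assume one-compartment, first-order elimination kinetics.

3.6 mg/L

C₀ per dose = Dose / Vd = 2040 / 256 = 7.969 mg/L
Fraction remaining after one interval: r = e^(−kτ) = e^(−0.01750 × 45.1) = 0.4542
Before dose 2, 1 dose has been given (aged 1τ).
C_trough = C₀ × r = 7.969 × 0.4542 = 3.620 mg/L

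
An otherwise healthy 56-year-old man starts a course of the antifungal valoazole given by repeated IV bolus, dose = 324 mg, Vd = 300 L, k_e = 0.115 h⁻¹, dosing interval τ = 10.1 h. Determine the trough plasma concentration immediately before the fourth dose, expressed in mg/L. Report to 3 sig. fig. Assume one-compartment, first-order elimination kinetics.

C₀ per dose = Dose / Vd = 324 / 300 = 1.080 mg/L
Fraction remaining after one interval: r = e^(−kτ) = e^(−0.1150 × 10.1) = 0.3130
Before dose 4, 3 doses have been given (aged 1τ, 2τ, 3τ).
C_trough = C₀ × (r + r² + … + r^3) = C₀ × r(1−r^3)/(1−r)
        = 1.080 × 0.3130 × (1 − 0.03066) / (1 − 0.3130) = 0.4770 mg/L

0.477 mg/L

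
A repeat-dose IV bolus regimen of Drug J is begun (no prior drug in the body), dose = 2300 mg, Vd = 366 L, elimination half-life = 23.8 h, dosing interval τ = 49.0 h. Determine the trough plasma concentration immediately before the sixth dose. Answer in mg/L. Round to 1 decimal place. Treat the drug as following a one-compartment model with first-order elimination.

2.0 mg/L

C₀ per dose = Dose / Vd = 2300 / 366 = 6.284 mg/L
k = ln2 / t½ = 0.693147 / 23.8 = 0.02912 h⁻¹
Fraction remaining after one interval: r = e^(−kτ) = e^(−0.02912 × 49.0) = 0.2401
Before dose 6, 5 doses have been given (aged 1τ, 2τ, 3τ, 4τ, 5τ).
C_trough = C₀ × (r + r² + … + r^5) = C₀ × r(1−r^5)/(1−r)
        = 6.284 × 0.2401 × (1 − 0.0007979) / (1 − 0.2401) = 1.984 mg/L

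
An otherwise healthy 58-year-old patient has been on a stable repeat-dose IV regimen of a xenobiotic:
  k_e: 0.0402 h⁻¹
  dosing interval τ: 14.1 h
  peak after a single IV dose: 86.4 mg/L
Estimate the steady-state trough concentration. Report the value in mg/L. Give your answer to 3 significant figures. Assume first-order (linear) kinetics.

e^(−kτ) = e^(−0.04020 × 14.1) = 0.5673
Accumulation ratio R = 1 / (1 − e^(−kτ)) = 1 / (1 − 0.5673) = 2.311
Steady-state trough = C₀ × R × e^(−kτ) = 86.4 × 2.311 × 0.5673 = 113.3 mg/L

113 mg/L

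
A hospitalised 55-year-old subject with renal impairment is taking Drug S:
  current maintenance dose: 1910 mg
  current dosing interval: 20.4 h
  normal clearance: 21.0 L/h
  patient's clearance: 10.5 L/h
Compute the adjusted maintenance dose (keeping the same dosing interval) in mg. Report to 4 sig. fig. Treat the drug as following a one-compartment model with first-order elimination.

To keep the same average steady-state level, dosing rate must scale with clearance.
CL ratio = 10.5 / 21.0 = 0.5000
New dose (same interval) = 1910 × 0.5000 = 955.0 mg

955.0 mg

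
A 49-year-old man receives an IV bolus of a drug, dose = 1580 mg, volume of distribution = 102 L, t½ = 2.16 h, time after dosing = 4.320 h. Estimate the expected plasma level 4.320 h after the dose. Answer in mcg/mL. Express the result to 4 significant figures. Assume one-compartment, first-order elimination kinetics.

C₀ = Dose / Vd = 1580 / 102 = 15.49 mg/L
k = ln2 / t½ = 0.693147 / 2.16 = 0.3209 h⁻¹
t / t½ = 4.320 / 2.16 = 2 half-lives
C = C₀ × (1/2)^2 = 15.49 × 0.2500 = 3.873 mg/L
(3.873 mg/L = 3.873 mcg/mL)

3.873 mcg/mL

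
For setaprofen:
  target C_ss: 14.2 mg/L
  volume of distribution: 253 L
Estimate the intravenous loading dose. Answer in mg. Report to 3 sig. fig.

LD = Css × Vd = 14.2 × 253 = 3593 mg

3590 mg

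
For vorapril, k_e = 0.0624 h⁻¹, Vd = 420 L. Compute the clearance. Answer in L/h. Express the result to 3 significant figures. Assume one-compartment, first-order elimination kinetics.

CL = k × Vd = 0.0624 × 420 = 26.21 L/h

26.2 L/h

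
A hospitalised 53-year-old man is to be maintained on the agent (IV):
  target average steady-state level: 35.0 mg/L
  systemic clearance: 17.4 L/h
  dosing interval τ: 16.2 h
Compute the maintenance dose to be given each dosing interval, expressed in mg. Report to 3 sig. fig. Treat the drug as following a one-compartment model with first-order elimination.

At steady state, Dose/τ = Css × CL.
Dose = Css × CL × τ = 35.0 × 17.40 × 16.2 = 9866 mg

9870 mg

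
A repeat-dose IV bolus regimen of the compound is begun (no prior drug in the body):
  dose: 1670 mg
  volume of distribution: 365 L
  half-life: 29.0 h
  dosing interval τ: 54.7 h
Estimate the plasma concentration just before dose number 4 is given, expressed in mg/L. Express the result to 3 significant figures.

C₀ per dose = Dose / Vd = 1670 / 365 = 4.575 mg/L
k = ln2 / t½ = 0.693147 / 29.0 = 0.02390 h⁻¹
Fraction remaining after one interval: r = e^(−kτ) = e^(−0.02390 × 54.7) = 0.2705
Before dose 4, 3 doses have been given (aged 1τ, 2τ, 3τ).
C_trough = C₀ × (r + r² + … + r^3) = C₀ × r(1−r^3)/(1−r)
        = 4.575 × 0.2705 × (1 − 0.01979) / (1 − 0.2705) = 1.663 mg/L

1.66 mg/L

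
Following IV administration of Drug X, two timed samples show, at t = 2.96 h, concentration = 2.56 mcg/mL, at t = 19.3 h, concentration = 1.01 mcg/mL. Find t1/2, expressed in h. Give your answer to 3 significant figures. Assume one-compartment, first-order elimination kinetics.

12.2 h

k = ln(C₁/C₂) / (t₂ − t₁) = ln(2.56/1.01) / (19.3 − 2.96)
  = 0.9301 / 16.34 = 0.05692 h⁻¹
t½ = ln2 / k = 0.693147 / 0.05692 = 12.18 h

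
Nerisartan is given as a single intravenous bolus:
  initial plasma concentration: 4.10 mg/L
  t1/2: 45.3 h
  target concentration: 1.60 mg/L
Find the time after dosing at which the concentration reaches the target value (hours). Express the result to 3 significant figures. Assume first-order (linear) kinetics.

k = ln2 / t½ = 0.693147 / 45.3 = 0.01530 h⁻¹
t = ln(C₀ / C) / k = ln(4.100 / 1.60) / 0.01530
  = ln(2.563) / 0.01530 = 0.9412 / 0.01530 = 61.52 h

61.5 h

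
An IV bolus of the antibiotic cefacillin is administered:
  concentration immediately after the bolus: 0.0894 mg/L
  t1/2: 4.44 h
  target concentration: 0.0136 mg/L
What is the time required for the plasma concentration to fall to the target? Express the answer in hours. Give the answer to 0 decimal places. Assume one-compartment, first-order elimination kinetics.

k = ln2 / t½ = 0.693147 / 4.44 = 0.1561 h⁻¹
t = ln(C₀ / C) / k = ln(0.08940 / 0.0136) / 0.1561
  = ln(6.574) / 0.1561 = 1.883 / 0.1561 = 12.06 h

12 h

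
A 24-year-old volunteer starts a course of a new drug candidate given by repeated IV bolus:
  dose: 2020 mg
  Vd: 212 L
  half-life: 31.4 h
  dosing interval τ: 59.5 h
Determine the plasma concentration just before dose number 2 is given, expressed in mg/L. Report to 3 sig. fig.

C₀ per dose = Dose / Vd = 2020 / 212 = 9.528 mg/L
k = ln2 / t½ = 0.693147 / 31.4 = 0.02207 h⁻¹
Fraction remaining after one interval: r = e^(−kτ) = e^(−0.02207 × 59.5) = 0.2690
Before dose 2, 1 dose has been given (aged 1τ).
C_trough = C₀ × r = 9.528 × 0.2690 = 2.563 mg/L

2.56 mg/L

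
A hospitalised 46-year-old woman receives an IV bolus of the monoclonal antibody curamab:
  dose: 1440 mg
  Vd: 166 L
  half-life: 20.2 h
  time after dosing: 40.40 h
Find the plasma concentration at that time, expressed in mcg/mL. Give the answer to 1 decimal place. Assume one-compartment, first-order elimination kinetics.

C₀ = Dose / Vd = 1440 / 166 = 8.675 mg/L
k = ln2 / t½ = 0.693147 / 20.2 = 0.03431 h⁻¹
t / t½ = 40.40 / 20.2 = 2 half-lives
C = C₀ × (1/2)^2 = 8.675 × 0.2500 = 2.169 mg/L
(2.169 mg/L = 2.169 mcg/mL)

2.2 mcg/mL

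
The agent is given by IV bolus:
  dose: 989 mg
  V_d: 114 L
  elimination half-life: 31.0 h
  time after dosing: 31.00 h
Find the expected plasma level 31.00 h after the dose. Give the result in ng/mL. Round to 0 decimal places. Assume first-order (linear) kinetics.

4338 ng/mL

C₀ = Dose / Vd = 989.0 / 114 = 8.675 mg/L
k = ln2 / t½ = 0.693147 / 31.0 = 0.02236 h⁻¹
t / t½ = 31.00 / 31.0 = 1 half-lives
C = C₀ × (1/2)^1 = 8.675 × 0.5000 = 4.338 mg/L
Convert: 4.338 mg/L × 1000 = 4338 ng/mL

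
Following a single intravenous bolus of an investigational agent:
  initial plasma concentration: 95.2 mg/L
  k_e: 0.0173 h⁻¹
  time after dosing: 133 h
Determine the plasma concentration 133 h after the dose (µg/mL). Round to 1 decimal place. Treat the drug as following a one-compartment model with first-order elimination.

C = C₀ · e^(−k·t) = 95.20 × e^(−0.01730 × 133)
  = 95.20 × 0.1002 = 9.539 mg/L
(9.539 mg/L = 9.539 µg/mL)

9.5 µg/mL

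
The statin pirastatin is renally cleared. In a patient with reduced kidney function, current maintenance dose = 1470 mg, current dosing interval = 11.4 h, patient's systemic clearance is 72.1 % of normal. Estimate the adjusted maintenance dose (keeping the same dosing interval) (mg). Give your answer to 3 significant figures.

To keep the same average steady-state level, dosing rate must scale with clearance.
CL ratio = 72.1 / 100 = 0.7210
New dose (same interval) = 1470 × 0.7210 = 1060 mg

1060 mg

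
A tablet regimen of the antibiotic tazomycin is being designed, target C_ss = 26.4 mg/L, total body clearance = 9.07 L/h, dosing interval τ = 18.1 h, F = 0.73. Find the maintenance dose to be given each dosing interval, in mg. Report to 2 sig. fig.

5900 mg

At steady state, F × (Dose/τ) = Css × CL.
Dose = Css × CL × τ / F = 26.4 × 9.070 × 18.1 / 0.73 = 5937 mg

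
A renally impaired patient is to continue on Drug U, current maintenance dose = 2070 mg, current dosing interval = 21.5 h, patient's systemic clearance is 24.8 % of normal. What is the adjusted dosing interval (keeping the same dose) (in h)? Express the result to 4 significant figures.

86.69 h

To keep the same average steady-state level, dosing rate must scale with clearance.
CL ratio = 24.8 / 100 = 0.2480
New interval (same dose) = 21.5 / 0.2480 = 86.69 h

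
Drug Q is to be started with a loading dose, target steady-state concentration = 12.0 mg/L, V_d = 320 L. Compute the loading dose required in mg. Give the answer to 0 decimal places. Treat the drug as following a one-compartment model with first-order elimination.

3840 mg

LD = Css × Vd = 12.0 × 320 = 3840 mg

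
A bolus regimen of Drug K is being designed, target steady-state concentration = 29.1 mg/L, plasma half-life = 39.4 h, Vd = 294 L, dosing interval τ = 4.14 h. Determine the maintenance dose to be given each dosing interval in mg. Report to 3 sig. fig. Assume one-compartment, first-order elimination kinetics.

623 mg

k = ln2 / t½ = 0.693147 / 39.4 = 0.01759 h⁻¹
CL = k × Vd = 0.01759 × 294 = 5.171 L/h
At steady state, Dose/τ = Css × CL.
Dose = Css × CL × τ = 29.1 × 5.171 × 4.14 = 623.0 mg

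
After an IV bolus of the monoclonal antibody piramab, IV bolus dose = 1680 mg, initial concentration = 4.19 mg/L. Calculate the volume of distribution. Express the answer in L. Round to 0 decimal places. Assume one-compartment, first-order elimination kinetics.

401 L

Vd = Dose / C₀ = 1680 / 4.19 = 401.0 L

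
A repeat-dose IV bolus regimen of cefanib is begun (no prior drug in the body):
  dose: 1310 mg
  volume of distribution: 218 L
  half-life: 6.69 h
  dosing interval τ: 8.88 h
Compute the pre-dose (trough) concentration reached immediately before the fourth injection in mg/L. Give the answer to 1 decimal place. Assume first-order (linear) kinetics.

C₀ per dose = Dose / Vd = 1310 / 218 = 6.009 mg/L
k = ln2 / t½ = 0.693147 / 6.69 = 0.1036 h⁻¹
Fraction remaining after one interval: r = e^(−kτ) = e^(−0.1036 × 8.88) = 0.3985
Before dose 4, 3 doses have been given (aged 1τ, 2τ, 3τ).
C_trough = C₀ × (r + r² + … + r^3) = C₀ × r(1−r^3)/(1−r)
        = 6.009 × 0.3985 × (1 − 0.06328) / (1 − 0.3985) = 3.729 mg/L

3.7 mg/L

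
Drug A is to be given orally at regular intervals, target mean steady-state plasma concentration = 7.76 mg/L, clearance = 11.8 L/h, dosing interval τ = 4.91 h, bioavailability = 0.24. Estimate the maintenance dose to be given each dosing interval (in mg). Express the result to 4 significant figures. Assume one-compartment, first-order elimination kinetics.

At steady state, F × (Dose/τ) = Css × CL.
Dose = Css × CL × τ / F = 7.76 × 11.80 × 4.91 / 0.24 = 1873 mg

1873 mg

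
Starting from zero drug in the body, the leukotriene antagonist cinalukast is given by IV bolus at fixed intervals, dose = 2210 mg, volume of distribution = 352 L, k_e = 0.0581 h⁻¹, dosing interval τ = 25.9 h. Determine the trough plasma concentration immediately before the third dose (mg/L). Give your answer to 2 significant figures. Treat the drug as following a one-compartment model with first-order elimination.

C₀ per dose = Dose / Vd = 2210 / 352 = 6.278 mg/L
Fraction remaining after one interval: r = e^(−kτ) = e^(−0.05810 × 25.9) = 0.2221
Before dose 3, 2 doses have been given (aged 1τ, 2τ).
C_trough = C₀ × (r + r²) = 6.278 × (0.2221 + 0.04933) = 1.704 mg/L

1.7 mg/L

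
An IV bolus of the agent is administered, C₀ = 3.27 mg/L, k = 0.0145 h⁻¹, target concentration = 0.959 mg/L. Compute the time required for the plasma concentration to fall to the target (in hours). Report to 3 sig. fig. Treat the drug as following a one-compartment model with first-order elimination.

t = ln(C₀ / C) / k = ln(3.270 / 0.959) / 0.01450
  = ln(3.410) / 0.01450 = 1.227 / 0.01450 = 84.62 h

84.6 h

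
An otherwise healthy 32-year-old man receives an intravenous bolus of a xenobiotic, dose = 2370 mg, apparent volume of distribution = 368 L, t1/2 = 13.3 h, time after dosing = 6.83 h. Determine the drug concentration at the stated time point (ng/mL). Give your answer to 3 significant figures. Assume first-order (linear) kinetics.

4510 ng/mL

C₀ = Dose / Vd = 2370 / 368 = 6.440 mg/L
k = ln2 / t½ = 0.693147 / 13.3 = 0.05212 h⁻¹
C = C₀ · e^(−k·t) = 6.440 × e^(−0.05212 × 6.83)
  = 6.440 × 0.7005 = 4.511 mg/L
Convert: 4.511 mg/L × 1000 = 4511 ng/mL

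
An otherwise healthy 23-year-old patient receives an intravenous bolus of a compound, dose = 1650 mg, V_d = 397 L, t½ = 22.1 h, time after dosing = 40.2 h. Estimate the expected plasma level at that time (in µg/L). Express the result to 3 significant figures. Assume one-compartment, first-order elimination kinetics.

C₀ = Dose / Vd = 1650 / 397 = 4.156 mg/L
k = ln2 / t½ = 0.693147 / 22.1 = 0.03136 h⁻¹
C = C₀ · e^(−k·t) = 4.156 × e^(−0.03136 × 40.2)
  = 4.156 × 0.2835 = 1.178 mg/L
Convert: 1.178 mg/L × 1000 = 1178 µg/L

1180 µg/L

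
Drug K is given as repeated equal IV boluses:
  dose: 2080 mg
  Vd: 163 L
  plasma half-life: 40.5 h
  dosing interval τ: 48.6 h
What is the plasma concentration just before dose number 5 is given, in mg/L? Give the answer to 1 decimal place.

C₀ per dose = Dose / Vd = 2080 / 163 = 12.76 mg/L
k = ln2 / t½ = 0.693147 / 40.5 = 0.01711 h⁻¹
Fraction remaining after one interval: r = e^(−kτ) = e^(−0.01711 × 48.6) = 0.4354
Before dose 5, 4 doses have been given (aged 1τ, 2τ, 3τ, 4τ).
C_trough = C₀ × (r + r² + … + r^4) = C₀ × r(1−r^4)/(1−r)
        = 12.76 × 0.4354 × (1 − 0.03594) / (1 − 0.4354) = 9.486 mg/L

9.5 mg/L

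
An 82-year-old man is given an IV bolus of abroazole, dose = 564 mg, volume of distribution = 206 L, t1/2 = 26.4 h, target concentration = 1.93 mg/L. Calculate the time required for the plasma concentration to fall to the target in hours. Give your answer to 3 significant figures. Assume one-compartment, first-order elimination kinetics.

C₀ = Dose / Vd = 564.0 / 206 = 2.738 mg/L
k = ln2 / t½ = 0.693147 / 26.4 = 0.02626 h⁻¹
t = ln(C₀ / C) / k = ln(2.738 / 1.93) / 0.02626
  = ln(1.419) / 0.02626 = 0.3500 / 0.02626 = 13.33 h

13.3 h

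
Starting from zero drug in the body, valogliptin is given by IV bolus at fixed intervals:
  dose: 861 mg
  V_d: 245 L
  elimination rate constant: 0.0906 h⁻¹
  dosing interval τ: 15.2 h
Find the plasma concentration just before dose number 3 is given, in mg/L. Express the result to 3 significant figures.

1.11 mg/L

C₀ per dose = Dose / Vd = 861 / 245 = 3.514 mg/L
Fraction remaining after one interval: r = e^(−kτ) = e^(−0.09060 × 15.2) = 0.2523
Before dose 3, 2 doses have been given (aged 1τ, 2τ).
C_trough = C₀ × (r + r²) = 3.514 × (0.2523 + 0.06366) = 1.110 mg/L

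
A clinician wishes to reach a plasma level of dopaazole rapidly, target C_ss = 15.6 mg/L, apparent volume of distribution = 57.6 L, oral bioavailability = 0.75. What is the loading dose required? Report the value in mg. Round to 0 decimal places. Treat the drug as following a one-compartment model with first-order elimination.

1198 mg

LD = Css × Vd / F = 15.6 × 57.6 / 0.75 = 1198 mg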